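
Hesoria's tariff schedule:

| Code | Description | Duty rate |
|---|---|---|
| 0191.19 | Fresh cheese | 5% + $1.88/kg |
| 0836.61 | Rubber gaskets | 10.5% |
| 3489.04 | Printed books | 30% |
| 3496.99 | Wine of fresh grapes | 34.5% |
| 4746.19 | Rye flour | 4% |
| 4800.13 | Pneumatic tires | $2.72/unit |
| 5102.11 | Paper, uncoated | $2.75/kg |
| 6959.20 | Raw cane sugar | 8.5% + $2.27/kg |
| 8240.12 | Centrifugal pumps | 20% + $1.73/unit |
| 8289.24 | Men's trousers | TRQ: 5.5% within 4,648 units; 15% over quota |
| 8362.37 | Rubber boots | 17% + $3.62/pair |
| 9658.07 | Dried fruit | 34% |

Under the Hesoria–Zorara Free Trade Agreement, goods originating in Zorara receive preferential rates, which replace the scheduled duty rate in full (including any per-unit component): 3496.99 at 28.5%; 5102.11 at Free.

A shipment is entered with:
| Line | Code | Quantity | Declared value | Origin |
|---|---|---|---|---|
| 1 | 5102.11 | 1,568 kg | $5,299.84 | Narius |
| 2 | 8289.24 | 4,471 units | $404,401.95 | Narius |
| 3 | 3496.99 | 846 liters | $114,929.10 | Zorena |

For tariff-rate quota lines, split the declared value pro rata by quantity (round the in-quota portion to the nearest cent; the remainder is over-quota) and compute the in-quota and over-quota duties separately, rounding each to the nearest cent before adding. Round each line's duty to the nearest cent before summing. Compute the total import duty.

$66,204.65

Line 1 (5102.11, Narius, 1,568 kg, $5,299.84):
Base rate for 5102.11 is $2.75/kg.
5102.11 has an FTA preferential rate, but origin Narius is not Zorara; base rate stands.
Duty = 1,568 × $2.75 = $4,312.00.
Line 2 (8289.24, Narius, 4,471 units, $404,401.95):
Code 8289.24 is under a tariff-rate quota (threshold 4,648 units). Quantity 4,471 units is within the quota, so the in-quota rate 5.5% applies to the full value.
Duty = $404,401.95 × 5.5% = $22,242.11.
Line 3 (3496.99, Zorena, 846 liters, $114,929.10):
Base rate for 3496.99 is 34.5%.
3496.99 has an FTA preferential rate, but origin Zorena is not Zorara; base rate stands.
Duty = $114,929.10 × 34.5% = $39,650.54.
Total = $4,312.00 + $22,242.11 + $39,650.54 = $66,204.65.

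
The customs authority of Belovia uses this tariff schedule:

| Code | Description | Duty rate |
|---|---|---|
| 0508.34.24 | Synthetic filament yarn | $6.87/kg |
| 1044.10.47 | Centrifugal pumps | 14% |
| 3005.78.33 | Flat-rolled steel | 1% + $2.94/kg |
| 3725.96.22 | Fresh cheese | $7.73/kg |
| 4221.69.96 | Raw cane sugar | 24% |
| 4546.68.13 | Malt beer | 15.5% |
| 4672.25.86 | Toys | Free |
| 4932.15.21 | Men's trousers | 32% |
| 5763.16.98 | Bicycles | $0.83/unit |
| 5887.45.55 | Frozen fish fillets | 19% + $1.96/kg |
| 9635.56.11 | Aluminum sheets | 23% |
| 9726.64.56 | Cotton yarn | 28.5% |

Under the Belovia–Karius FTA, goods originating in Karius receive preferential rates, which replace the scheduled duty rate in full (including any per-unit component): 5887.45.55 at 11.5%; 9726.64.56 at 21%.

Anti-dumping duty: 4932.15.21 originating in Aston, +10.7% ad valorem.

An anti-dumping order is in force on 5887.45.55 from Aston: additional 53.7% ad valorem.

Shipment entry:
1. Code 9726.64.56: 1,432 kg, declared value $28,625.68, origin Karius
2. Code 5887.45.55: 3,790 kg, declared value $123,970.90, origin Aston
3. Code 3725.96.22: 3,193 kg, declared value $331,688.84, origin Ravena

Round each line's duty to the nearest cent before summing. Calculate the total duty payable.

Line 1 (9726.64.56, Karius, 1,432 kg, $28,625.68):
Base rate for 9726.64.56 is 28.5%.
Origin Karius qualifies under the Belovia–Karius agreement and 9726.64.56 is covered: preferential rate 21% applies instead.
Duty = $28,625.68 × 21% = $6,011.39.
Line 2 (5887.45.55, Aston, 3,790 kg, $123,970.90):
Base rate for 5887.45.55 is 19% + $1.96/kg.
5887.45.55 has an FTA preferential rate, but origin Aston is not Karius; base rate stands.
Additional duty on 5887.45.55 from Aston: +53.7%. Applied ad valorem rate: 19% + 53.7% = 72.7%.
Duty = $123,970.90 × 72.7% + 3,790 × $1.96 = $97,555.24.
Line 3 (3725.96.22, Ravena, 3,193 kg, $331,688.84):
Base rate for 3725.96.22 is $7.73/kg.
Duty = 3,193 × $7.73 = $24,681.89.
Total = $6,011.39 + $97,555.24 + $24,681.89 = $128,248.52.

$128,248.52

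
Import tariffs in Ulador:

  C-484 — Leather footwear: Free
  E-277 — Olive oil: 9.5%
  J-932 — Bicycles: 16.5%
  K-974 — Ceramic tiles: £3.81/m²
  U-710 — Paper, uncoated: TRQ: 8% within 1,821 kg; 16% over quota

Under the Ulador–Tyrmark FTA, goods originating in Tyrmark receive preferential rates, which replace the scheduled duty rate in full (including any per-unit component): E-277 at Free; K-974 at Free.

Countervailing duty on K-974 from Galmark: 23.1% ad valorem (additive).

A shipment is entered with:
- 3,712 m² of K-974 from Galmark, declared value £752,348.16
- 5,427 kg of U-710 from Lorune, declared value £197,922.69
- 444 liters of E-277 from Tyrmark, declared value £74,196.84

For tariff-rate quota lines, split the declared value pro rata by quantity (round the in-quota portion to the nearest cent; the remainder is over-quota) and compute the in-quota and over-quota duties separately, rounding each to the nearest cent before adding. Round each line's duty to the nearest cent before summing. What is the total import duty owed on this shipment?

£214,289.82

Line 1 (K-974, Galmark, 3,712 m², £752,348.16):
Base rate for K-974 is £3.81/m².
K-974 has an FTA preferential rate, but origin Galmark is not Tyrmark; base rate stands.
Additional duty on K-974 from Galmark: +23.1% ad valorem. Applied ad valorem rate = 23.1%.
Duty = £752,348.16 × 23.1% + 3,712 × £3.81 = £187,935.14.
Line 2 (U-710, Lorune, 5,427 kg, £197,922.69):
Code U-710 is under a tariff-rate quota (threshold 1,821 kg). In-quota: 1,821 kg at 8%; over-quota: 3,606 kg at 16%.
Pro-rata value split: in-quota = £197,922.69 × 1,821/5,427 = £66,411.87; over-quota = £197,922.69 − £66,411.87 = £131,510.82.
In-quota duty = £66,411.87 × 8% = £5,312.95. Over-quota duty = £131,510.82 × 16% = £21,041.73.
Line duty = £5,312.95 + £21,041.73 = £26,354.68.
Line 3 (E-277, Tyrmark, 444 liters, £74,196.84):
Base rate for E-277 is 9.5%.
Origin Tyrmark qualifies under the Ulador–Tyrmark agreement and E-277 is covered: preferential rate Free applies instead.
Duty = £74,196.84 × 0% = £0.00.
Total = £187,935.14 + £26,354.68 + £0.00 = £214,289.82.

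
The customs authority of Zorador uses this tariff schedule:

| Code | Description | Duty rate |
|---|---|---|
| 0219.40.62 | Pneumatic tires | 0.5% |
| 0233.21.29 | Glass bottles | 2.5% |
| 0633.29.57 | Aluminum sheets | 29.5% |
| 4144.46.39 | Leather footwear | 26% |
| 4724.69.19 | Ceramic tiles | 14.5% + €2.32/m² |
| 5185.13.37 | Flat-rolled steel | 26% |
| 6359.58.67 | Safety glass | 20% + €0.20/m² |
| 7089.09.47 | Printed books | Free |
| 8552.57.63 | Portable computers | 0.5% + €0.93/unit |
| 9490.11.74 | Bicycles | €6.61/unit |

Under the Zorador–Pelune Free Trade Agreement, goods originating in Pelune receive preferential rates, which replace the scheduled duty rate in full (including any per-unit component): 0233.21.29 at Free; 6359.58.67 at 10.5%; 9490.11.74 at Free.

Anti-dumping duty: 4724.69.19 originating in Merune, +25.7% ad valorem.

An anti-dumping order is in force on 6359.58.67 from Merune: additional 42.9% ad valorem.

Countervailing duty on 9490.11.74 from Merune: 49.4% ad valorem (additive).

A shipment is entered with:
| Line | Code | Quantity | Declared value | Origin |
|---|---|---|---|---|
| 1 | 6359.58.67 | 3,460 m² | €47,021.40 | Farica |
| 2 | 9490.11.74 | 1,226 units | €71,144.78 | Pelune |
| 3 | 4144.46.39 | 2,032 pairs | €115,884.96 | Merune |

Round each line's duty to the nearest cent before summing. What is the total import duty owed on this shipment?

€40,226.37

Line 1 (6359.58.67, Farica, 3,460 m², €47,021.40):
Base rate for 6359.58.67 is 20% + €0.20/m².
6359.58.67 has an FTA preferential rate, but origin Farica is not Pelune; base rate stands.
The additional-duty order on 6359.58.67 targets Merune, not Farica; it does not apply.
Duty = €47,021.40 × 20% + 3,460 × €0.20 = €10,096.28.
Line 2 (9490.11.74, Pelune, 1,226 units, €71,144.78):
Base rate for 9490.11.74 is €6.61/unit.
Origin Pelune qualifies under the Zorador–Pelune agreement and 9490.11.74 is covered: preferential rate Free applies instead.
The additional-duty order on 9490.11.74 targets Merune, not Pelune; it does not apply.
Duty = €71,144.78 × 0% = €0.00.
Line 3 (4144.46.39, Merune, 2,032 pairs, €115,884.96):
Base rate for 4144.46.39 is 26%.
Duty = €115,884.96 × 26% = €30,130.09.
Total = €10,096.28 + €0.00 + €30,130.09 = €40,226.37.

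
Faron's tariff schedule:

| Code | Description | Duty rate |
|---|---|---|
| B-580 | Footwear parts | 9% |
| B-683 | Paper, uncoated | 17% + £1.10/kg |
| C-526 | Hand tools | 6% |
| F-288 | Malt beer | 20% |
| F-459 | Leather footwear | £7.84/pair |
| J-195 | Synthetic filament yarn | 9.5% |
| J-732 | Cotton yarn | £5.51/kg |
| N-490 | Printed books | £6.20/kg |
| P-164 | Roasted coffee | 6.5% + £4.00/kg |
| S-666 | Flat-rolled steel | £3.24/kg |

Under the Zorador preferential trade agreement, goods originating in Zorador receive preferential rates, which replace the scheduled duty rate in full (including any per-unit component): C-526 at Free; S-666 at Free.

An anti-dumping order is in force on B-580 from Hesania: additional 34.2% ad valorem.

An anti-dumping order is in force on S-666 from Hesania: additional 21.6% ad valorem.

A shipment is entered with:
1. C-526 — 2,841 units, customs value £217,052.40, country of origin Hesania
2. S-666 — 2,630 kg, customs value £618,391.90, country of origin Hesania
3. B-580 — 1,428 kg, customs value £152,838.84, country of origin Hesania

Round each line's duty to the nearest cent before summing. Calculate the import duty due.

Line 1 (C-526, Hesania, 2,841 units, £217,052.40):
Base rate for C-526 is 6%.
C-526 has an FTA preferential rate, but origin Hesania is not Zorador; base rate stands.
Duty = £217,052.40 × 6% = £13,023.14.
Line 2 (S-666, Hesania, 2,630 kg, £618,391.90):
Base rate for S-666 is £3.24/kg.
S-666 has an FTA preferential rate, but origin Hesania is not Zorador; base rate stands.
Additional duty on S-666 from Hesania: +21.6% ad valorem. Applied ad valorem rate = 21.6%.
Duty = £618,391.90 × 21.6% + 2,630 × £3.24 = £142,093.85.
Line 3 (B-580, Hesania, 1,428 kg, £152,838.84):
Base rate for B-580 is 9%.
Additional duty on B-580 from Hesania: +34.2%. Applied ad valorem rate: 9% + 34.2% = 43.2%.
Duty = £152,838.84 × 43.2% = £66,026.38.
Total = £13,023.14 + £142,093.85 + £66,026.38 = £221,143.37.

£221,143.37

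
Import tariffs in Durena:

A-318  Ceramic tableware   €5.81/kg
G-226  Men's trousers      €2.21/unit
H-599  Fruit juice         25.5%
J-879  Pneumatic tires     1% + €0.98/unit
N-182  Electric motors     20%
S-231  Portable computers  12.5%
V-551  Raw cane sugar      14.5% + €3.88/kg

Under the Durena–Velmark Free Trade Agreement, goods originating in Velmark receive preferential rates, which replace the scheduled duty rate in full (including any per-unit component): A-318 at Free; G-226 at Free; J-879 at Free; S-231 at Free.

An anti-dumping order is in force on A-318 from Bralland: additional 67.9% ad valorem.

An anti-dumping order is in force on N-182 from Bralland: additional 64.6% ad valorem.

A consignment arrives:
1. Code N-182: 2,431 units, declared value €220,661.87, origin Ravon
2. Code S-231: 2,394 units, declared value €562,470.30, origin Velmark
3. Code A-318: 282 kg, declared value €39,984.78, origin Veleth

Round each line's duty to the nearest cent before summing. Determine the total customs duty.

Line 1 (N-182, Ravon, 2,431 units, €220,661.87):
Base rate for N-182 is 20%.
The additional-duty order on N-182 targets Bralland, not Ravon; it does not apply.
Duty = €220,661.87 × 20% = €44,132.37.
Line 2 (S-231, Velmark, 2,394 units, €562,470.30):
Base rate for S-231 is 12.5%.
Origin Velmark qualifies under the Durena–Velmark agreement and S-231 is covered: preferential rate Free applies instead.
Duty = €562,470.30 × 0% = €0.00.
Line 3 (A-318, Veleth, 282 kg, €39,984.78):
Base rate for A-318 is €5.81/kg.
A-318 has an FTA preferential rate, but origin Veleth is not Velmark; base rate stands.
The additional-duty order on A-318 targets Bralland, not Veleth; it does not apply.
Duty = 282 × €5.81 = €1,638.42.
Total = €44,132.37 + €0.00 + €1,638.42 = €45,770.79.

€45,770.79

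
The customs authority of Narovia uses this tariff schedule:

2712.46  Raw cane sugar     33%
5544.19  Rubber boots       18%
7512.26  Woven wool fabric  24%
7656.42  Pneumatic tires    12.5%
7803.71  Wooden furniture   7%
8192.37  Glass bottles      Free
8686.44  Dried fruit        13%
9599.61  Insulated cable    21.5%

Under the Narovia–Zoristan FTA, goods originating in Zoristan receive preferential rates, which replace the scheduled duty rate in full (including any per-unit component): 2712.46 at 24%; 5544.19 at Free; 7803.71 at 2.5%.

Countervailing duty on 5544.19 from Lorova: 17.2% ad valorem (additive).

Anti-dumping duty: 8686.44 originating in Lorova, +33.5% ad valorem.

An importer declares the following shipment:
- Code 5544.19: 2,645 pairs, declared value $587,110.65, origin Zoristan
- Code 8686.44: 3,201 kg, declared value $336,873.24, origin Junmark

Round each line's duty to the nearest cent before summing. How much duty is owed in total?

$43,793.52

Line 1 (5544.19, Zoristan, 2,645 pairs, $587,110.65):
Base rate for 5544.19 is 18%.
Origin Zoristan qualifies under the Narovia–Zoristan agreement and 5544.19 is covered: preferential rate Free applies instead.
The additional-duty order on 5544.19 targets Lorova, not Zoristan; it does not apply.
Duty = $587,110.65 × 0% = $0.00.
Line 2 (8686.44, Junmark, 3,201 kg, $336,873.24):
Base rate for 8686.44 is 13%.
The additional-duty order on 8686.44 targets Lorova, not Junmark; it does not apply.
Duty = $336,873.24 × 13% = $43,793.52.
Total = $0.00 + $43,793.52 = $43,793.52.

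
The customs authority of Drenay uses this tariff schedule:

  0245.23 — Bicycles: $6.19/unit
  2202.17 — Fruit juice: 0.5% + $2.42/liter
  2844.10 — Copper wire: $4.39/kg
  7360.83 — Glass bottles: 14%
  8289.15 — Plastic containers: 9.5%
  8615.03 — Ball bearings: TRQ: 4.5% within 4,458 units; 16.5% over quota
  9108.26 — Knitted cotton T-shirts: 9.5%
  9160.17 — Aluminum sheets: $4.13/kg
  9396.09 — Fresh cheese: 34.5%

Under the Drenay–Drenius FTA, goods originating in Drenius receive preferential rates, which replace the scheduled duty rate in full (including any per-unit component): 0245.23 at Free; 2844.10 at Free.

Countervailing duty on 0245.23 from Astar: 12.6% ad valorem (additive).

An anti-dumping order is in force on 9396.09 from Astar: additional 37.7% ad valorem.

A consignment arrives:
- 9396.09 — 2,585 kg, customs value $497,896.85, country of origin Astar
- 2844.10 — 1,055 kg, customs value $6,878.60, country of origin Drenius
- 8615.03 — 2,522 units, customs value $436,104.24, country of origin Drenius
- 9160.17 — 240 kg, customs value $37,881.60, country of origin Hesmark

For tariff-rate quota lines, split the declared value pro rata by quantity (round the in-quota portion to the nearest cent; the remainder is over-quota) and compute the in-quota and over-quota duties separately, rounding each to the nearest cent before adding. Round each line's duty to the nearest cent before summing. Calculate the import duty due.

$380,097.42

Line 1 (9396.09, Astar, 2,585 kg, $497,896.85):
Base rate for 9396.09 is 34.5%.
Additional duty on 9396.09 from Astar: +37.7%. Applied ad valorem rate: 34.5% + 37.7% = 72.2%.
Duty = $497,896.85 × 72.2% = $359,481.53.
Line 2 (2844.10, Drenius, 1,055 kg, $6,878.60):
Base rate for 2844.10 is $4.39/kg.
Origin Drenius qualifies under the Drenay–Drenius agreement and 2844.10 is covered: preferential rate Free applies instead.
Duty = $6,878.60 × 0% = $0.00.
Line 3 (8615.03, Drenius, 2,522 units, $436,104.24):
Code 8615.03 is under a tariff-rate quota (threshold 4,458 units). Quantity 2,522 units is within the quota, so the in-quota rate 4.5% applies to the full value.
Duty = $436,104.24 × 4.5% = $19,624.69.
Line 4 (9160.17, Hesmark, 240 kg, $37,881.60):
Base rate for 9160.17 is $4.13/kg.
Duty = 240 × $4.13 = $991.20.
Total = $359,481.53 + $0.00 + $19,624.69 + $991.20 = $380,097.42.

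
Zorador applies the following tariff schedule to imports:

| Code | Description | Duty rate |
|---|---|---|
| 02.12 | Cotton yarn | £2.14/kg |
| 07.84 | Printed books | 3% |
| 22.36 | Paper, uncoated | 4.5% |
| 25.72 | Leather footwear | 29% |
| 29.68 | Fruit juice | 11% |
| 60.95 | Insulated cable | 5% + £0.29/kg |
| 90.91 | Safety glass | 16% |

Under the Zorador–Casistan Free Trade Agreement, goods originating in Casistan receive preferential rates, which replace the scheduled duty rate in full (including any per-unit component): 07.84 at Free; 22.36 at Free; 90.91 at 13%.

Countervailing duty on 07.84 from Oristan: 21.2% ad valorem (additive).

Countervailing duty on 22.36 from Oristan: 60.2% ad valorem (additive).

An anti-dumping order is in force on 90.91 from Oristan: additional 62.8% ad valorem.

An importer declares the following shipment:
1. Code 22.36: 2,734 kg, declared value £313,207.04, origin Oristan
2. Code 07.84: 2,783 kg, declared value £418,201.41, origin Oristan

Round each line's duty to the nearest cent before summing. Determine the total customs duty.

£303,849.69

Line 1 (22.36, Oristan, 2,734 kg, £313,207.04):
Base rate for 22.36 is 4.5%.
22.36 has an FTA preferential rate, but origin Oristan is not Casistan; base rate stands.
Additional duty on 22.36 from Oristan: +60.2%. Applied ad valorem rate: 4.5% + 60.2% = 64.7%.
Duty = £313,207.04 × 64.7% = £202,644.95.
Line 2 (07.84, Oristan, 2,783 kg, £418,201.41):
Base rate for 07.84 is 3%.
07.84 has an FTA preferential rate, but origin Oristan is not Casistan; base rate stands.
Additional duty on 07.84 from Oristan: +21.2%. Applied ad valorem rate: 3% + 21.2% = 24.2%.
Duty = £418,201.41 × 24.2% = £101,204.74.
Total = £202,644.95 + £101,204.74 = £303,849.69.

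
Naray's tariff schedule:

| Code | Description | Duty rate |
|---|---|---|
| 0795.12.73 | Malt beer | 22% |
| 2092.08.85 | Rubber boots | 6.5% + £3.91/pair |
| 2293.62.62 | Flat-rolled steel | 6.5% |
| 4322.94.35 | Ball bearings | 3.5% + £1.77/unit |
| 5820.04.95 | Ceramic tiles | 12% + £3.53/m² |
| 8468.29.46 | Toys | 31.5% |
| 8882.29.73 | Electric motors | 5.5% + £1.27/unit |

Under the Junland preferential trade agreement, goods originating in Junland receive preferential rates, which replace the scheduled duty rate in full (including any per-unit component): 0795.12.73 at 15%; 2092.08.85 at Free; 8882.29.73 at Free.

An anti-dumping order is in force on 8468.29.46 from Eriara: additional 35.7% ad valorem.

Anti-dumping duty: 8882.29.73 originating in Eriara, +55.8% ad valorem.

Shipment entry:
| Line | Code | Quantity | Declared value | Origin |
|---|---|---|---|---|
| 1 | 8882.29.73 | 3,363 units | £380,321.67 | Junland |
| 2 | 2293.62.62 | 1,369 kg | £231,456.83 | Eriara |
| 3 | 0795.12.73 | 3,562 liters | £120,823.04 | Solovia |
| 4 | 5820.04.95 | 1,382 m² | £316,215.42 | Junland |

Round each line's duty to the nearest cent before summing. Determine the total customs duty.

Line 1 (8882.29.73, Junland, 3,363 units, £380,321.67):
Base rate for 8882.29.73 is 5.5% + £1.27/unit.
Origin Junland qualifies under the Naray–Junland agreement and 8882.29.73 is covered: preferential rate Free applies instead.
The additional-duty order on 8882.29.73 targets Eriara, not Junland; it does not apply.
Duty = £380,321.67 × 0% = £0.00.
Line 2 (2293.62.62, Eriara, 1,369 kg, £231,456.83):
Base rate for 2293.62.62 is 6.5%.
Duty = £231,456.83 × 6.5% = £15,044.69.
Line 3 (0795.12.73, Solovia, 3,562 liters, £120,823.04):
Base rate for 0795.12.73 is 22%.
0795.12.73 has an FTA preferential rate, but origin Solovia is not Junland; base rate stands.
Duty = £120,823.04 × 22% = £26,581.07.
Line 4 (5820.04.95, Junland, 1,382 m², £316,215.42):
Base rate for 5820.04.95 is 12% + £3.53/m².
Origin Junland is the FTA partner but 5820.04.95 is not on the preference list; base rate stands.
Duty = £316,215.42 × 12% + 1,382 × £3.53 = £42,824.31.
Total = £0.00 + £15,044.69 + £26,581.07 + £42,824.31 = £84,450.07.

£84,450.07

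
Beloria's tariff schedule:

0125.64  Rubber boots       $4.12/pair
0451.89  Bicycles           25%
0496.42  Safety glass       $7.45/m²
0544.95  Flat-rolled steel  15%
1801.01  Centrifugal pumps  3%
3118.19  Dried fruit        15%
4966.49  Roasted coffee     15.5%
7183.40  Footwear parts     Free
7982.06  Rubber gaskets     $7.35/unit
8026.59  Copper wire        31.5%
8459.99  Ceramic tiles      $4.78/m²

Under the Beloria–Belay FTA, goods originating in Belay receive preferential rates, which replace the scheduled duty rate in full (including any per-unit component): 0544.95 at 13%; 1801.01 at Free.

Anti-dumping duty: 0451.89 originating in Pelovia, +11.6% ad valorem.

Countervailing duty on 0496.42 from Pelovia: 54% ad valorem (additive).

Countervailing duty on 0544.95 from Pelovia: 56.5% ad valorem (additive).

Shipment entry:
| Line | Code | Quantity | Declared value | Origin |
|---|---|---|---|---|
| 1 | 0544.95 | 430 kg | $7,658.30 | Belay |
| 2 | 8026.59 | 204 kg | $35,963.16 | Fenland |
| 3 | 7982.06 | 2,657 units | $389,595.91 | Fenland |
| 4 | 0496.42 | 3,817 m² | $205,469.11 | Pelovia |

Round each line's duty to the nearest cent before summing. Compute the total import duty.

$171,242.90

Line 1 (0544.95, Belay, 430 kg, $7,658.30):
Base rate for 0544.95 is 15%.
Origin Belay qualifies under the Beloria–Belay agreement and 0544.95 is covered: preferential rate 13% applies instead.
The additional-duty order on 0544.95 targets Pelovia, not Belay; it does not apply.
Duty = $7,658.30 × 13% = $995.58.
Line 2 (8026.59, Fenland, 204 kg, $35,963.16):
Base rate for 8026.59 is 31.5%.
Duty = $35,963.16 × 31.5% = $11,328.40.
Line 3 (7982.06, Fenland, 2,657 units, $389,595.91):
Base rate for 7982.06 is $7.35/unit.
Duty = 2,657 × $7.35 = $19,528.95.
Line 4 (0496.42, Pelovia, 3,817 m², $205,469.11):
Base rate for 0496.42 is $7.45/m².
Additional duty on 0496.42 from Pelovia: +54% ad valorem. Applied ad valorem rate = 54%.
Duty = $205,469.11 × 54% + 3,817 × $7.45 = $139,389.97.
Total = $995.58 + $11,328.40 + $19,528.95 + $139,389.97 = $171,242.90.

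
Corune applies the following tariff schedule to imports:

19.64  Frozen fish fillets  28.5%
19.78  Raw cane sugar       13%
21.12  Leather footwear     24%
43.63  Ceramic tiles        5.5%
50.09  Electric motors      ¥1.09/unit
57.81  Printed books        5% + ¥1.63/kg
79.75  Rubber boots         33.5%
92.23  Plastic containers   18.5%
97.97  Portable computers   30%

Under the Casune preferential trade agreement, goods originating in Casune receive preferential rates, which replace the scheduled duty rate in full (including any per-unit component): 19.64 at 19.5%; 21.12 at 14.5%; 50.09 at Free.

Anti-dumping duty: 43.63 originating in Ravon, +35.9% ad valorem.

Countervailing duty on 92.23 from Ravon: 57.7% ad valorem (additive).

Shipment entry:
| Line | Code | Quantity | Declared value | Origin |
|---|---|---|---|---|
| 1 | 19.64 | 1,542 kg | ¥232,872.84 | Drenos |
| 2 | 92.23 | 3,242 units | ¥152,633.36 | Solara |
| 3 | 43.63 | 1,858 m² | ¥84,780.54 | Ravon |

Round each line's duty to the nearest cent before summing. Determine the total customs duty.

¥129,705.07

Line 1 (19.64, Drenos, 1,542 kg, ¥232,872.84):
Base rate for 19.64 is 28.5%.
19.64 has an FTA preferential rate, but origin Drenos is not Casune; base rate stands.
Duty = ¥232,872.84 × 28.5% = ¥66,368.76.
Line 2 (92.23, Solara, 3,242 units, ¥152,633.36):
Base rate for 92.23 is 18.5%.
The additional-duty order on 92.23 targets Ravon, not Solara; it does not apply.
Duty = ¥152,633.36 × 18.5% = ¥28,237.17.
Line 3 (43.63, Ravon, 1,858 m², ¥84,780.54):
Base rate for 43.63 is 5.5%.
Additional duty on 43.63 from Ravon: +35.9%. Applied ad valorem rate: 5.5% + 35.9% = 41.4%.
Duty = ¥84,780.54 × 41.4% = ¥35,099.14.
Total = ¥66,368.76 + ¥28,237.17 + ¥35,099.14 = ¥129,705.07.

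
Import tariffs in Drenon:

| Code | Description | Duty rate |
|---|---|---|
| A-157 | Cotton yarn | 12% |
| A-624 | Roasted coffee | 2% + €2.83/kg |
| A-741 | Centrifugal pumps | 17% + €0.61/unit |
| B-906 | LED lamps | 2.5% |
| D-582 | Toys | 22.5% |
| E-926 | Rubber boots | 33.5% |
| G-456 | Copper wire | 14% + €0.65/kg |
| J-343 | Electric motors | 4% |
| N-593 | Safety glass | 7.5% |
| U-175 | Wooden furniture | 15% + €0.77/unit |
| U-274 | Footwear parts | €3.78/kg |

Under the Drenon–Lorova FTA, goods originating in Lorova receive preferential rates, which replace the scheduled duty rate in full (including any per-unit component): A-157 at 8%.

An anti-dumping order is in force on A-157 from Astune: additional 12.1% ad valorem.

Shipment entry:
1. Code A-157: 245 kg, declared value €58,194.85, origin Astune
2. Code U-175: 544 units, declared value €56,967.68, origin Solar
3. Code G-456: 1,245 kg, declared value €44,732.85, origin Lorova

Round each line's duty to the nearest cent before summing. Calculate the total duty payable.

€30,060.84

Line 1 (A-157, Astune, 245 kg, €58,194.85):
Base rate for A-157 is 12%.
A-157 has an FTA preferential rate, but origin Astune is not Lorova; base rate stands.
Additional duty on A-157 from Astune: +12.1%. Applied ad valorem rate: 12% + 12.1% = 24.1%.
Duty = €58,194.85 × 24.1% = €14,024.96.
Line 2 (U-175, Solar, 544 units, €56,967.68):
Base rate for U-175 is 15% + €0.77/unit.
Duty = €56,967.68 × 15% + 544 × €0.77 = €8,964.03.
Line 3 (G-456, Lorova, 1,245 kg, €44,732.85):
Base rate for G-456 is 14% + €0.65/kg.
Origin Lorova is the FTA partner but G-456 is not on the preference list; base rate stands.
Duty = €44,732.85 × 14% + 1,245 × €0.65 = €7,071.85.
Total = €14,024.96 + €8,964.03 + €7,071.85 = €30,060.84.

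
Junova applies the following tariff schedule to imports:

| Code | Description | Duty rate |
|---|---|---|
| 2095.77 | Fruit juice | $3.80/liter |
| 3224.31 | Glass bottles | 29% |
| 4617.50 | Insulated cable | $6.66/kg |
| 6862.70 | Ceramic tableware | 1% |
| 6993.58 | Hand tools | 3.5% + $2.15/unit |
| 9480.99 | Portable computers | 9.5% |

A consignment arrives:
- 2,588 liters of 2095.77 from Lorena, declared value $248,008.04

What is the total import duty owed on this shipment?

$9,834.40

Line 1 (2095.77, Lorena, 2,588 liters, $248,008.04):
Base rate for 2095.77 is $3.80/liter.
Duty = 2,588 × $3.80 = $9,834.40.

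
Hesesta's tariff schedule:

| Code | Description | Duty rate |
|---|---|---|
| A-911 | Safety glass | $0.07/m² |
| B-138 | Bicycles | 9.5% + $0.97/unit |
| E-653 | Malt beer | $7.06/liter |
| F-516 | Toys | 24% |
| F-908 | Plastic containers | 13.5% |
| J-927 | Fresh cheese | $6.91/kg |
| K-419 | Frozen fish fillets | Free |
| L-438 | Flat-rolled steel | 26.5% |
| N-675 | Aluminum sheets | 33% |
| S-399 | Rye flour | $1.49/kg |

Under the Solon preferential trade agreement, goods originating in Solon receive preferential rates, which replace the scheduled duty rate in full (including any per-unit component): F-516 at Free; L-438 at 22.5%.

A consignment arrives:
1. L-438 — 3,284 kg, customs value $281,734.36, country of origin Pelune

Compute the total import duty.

$74,659.61

Line 1 (L-438, Pelune, 3,284 kg, $281,734.36):
Base rate for L-438 is 26.5%.
L-438 has an FTA preferential rate, but origin Pelune is not Solon; base rate stands.
Duty = $281,734.36 × 26.5% = $74,659.61.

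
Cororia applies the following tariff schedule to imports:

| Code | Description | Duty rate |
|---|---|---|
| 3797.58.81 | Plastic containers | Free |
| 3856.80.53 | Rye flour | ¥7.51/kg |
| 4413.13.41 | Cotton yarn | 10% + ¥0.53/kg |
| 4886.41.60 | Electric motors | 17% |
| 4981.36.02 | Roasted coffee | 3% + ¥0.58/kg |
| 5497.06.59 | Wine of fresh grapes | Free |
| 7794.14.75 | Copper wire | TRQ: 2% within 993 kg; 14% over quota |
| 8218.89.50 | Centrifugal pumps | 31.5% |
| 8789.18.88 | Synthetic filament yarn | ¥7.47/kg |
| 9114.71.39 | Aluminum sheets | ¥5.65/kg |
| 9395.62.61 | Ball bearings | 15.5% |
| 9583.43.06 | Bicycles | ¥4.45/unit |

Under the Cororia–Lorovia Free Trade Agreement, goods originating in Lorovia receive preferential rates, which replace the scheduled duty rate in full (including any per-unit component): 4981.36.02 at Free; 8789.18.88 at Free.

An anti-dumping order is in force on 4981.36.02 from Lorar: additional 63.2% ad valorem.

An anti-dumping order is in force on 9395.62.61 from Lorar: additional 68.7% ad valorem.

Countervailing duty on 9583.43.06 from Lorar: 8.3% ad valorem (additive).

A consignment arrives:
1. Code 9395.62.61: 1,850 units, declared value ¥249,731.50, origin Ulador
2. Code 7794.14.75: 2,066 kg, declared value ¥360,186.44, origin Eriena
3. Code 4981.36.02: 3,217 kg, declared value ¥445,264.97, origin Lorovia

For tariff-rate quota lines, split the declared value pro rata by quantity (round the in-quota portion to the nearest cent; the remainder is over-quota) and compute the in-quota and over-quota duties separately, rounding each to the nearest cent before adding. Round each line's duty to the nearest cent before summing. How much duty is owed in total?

Line 1 (9395.62.61, Ulador, 1,850 units, ¥249,731.50):
Base rate for 9395.62.61 is 15.5%.
The additional-duty order on 9395.62.61 targets Lorar, not Ulador; it does not apply.
Duty = ¥249,731.50 × 15.5% = ¥38,708.38.
Line 2 (7794.14.75, Eriena, 2,066 kg, ¥360,186.44):
Code 7794.14.75 is under a tariff-rate quota (threshold 993 kg). In-quota: 993 kg at 2%; over-quota: 1,073 kg at 14%.
Pro-rata value split: in-quota = ¥360,186.44 × 993/2,066 = ¥173,119.62; over-quota = ¥360,186.44 − ¥173,119.62 = ¥187,066.82.
In-quota duty = ¥173,119.62 × 2% = ¥3,462.39. Over-quota duty = ¥187,066.82 × 14% = ¥26,189.35.
Line duty = ¥3,462.39 + ¥26,189.35 = ¥29,651.74.
Line 3 (4981.36.02, Lorovia, 3,217 kg, ¥445,264.97):
Base rate for 4981.36.02 is 3% + ¥0.58/kg.
Origin Lorovia qualifies under the Cororia–Lorovia agreement and 4981.36.02 is covered: preferential rate Free applies instead.
The additional-duty order on 4981.36.02 targets Lorar, not Lorovia; it does not apply.
Duty = ¥445,264.97 × 0% = ¥0.00.
Total = ¥38,708.38 + ¥29,651.74 + ¥0.00 = ¥68,360.12.

¥68,360.12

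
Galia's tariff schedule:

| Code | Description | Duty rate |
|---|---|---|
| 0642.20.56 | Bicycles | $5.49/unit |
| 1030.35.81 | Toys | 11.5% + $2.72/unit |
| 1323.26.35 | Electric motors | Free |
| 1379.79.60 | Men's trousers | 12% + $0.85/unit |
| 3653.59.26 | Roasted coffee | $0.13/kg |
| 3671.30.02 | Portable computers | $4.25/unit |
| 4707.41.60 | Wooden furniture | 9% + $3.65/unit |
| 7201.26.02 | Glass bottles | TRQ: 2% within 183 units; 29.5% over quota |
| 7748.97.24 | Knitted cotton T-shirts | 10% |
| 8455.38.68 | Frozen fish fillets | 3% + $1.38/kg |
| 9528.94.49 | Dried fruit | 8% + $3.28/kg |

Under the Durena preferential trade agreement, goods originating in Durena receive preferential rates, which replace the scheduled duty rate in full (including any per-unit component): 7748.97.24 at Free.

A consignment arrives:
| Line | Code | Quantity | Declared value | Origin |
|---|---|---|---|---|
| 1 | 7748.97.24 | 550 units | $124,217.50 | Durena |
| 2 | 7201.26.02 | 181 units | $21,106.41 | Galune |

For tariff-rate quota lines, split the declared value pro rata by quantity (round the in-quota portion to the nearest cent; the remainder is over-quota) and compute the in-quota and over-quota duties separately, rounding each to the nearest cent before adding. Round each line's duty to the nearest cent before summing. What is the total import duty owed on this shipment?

$422.13

Line 1 (7748.97.24, Durena, 550 units, $124,217.50):
Base rate for 7748.97.24 is 10%.
Origin Durena qualifies under the Galia–Durena agreement and 7748.97.24 is covered: preferential rate Free applies instead.
Duty = $124,217.50 × 0% = $0.00.
Line 2 (7201.26.02, Galune, 181 units, $21,106.41):
Code 7201.26.02 is under a tariff-rate quota (threshold 183 units). Quantity 181 units is within the quota, so the in-quota rate 2% applies to the full value.
Duty = $21,106.41 × 2% = $422.13.
Total = $0.00 + $422.13 = $422.13.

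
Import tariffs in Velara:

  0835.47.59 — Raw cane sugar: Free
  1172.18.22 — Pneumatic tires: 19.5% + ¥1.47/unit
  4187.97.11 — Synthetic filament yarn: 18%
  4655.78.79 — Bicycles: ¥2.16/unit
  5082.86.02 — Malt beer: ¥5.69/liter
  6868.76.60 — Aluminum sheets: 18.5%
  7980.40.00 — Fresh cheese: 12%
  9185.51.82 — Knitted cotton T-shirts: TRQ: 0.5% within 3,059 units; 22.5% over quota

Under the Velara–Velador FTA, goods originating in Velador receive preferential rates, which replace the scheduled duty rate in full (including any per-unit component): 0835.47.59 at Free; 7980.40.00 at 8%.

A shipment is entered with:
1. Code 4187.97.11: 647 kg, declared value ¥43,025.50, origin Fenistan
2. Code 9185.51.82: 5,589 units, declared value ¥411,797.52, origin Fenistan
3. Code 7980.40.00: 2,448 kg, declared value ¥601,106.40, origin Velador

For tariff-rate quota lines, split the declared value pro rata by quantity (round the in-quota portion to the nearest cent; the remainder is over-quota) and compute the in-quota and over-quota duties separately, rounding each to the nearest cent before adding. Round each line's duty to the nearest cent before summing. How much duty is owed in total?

¥98,902.38

Line 1 (4187.97.11, Fenistan, 647 kg, ¥43,025.50):
Base rate for 4187.97.11 is 18%.
Duty = ¥43,025.50 × 18% = ¥7,744.59.
Line 2 (9185.51.82, Fenistan, 5,589 units, ¥411,797.52):
Code 9185.51.82 is under a tariff-rate quota (threshold 3,059 units). In-quota: 3,059 units at 0.5%; over-quota: 2,530 units at 22.5%.
Pro-rata value split: in-quota = ¥411,797.52 × 3,059/5,589 = ¥225,387.12; over-quota = ¥411,797.52 − ¥225,387.12 = ¥186,410.40.
In-quota duty = ¥225,387.12 × 0.5% = ¥1,126.94. Over-quota duty = ¥186,410.40 × 22.5% = ¥41,942.34.
Line duty = ¥1,126.94 + ¥41,942.34 = ¥43,069.28.
Line 3 (7980.40.00, Velador, 2,448 kg, ¥601,106.40):
Base rate for 7980.40.00 is 12%.
Origin Velador qualifies under the Velara–Velador agreement and 7980.40.00 is covered: preferential rate 8% applies instead.
Duty = ¥601,106.40 × 8% = ¥48,088.51.
Total = ¥7,744.59 + ¥43,069.28 + ¥48,088.51 = ¥98,902.38.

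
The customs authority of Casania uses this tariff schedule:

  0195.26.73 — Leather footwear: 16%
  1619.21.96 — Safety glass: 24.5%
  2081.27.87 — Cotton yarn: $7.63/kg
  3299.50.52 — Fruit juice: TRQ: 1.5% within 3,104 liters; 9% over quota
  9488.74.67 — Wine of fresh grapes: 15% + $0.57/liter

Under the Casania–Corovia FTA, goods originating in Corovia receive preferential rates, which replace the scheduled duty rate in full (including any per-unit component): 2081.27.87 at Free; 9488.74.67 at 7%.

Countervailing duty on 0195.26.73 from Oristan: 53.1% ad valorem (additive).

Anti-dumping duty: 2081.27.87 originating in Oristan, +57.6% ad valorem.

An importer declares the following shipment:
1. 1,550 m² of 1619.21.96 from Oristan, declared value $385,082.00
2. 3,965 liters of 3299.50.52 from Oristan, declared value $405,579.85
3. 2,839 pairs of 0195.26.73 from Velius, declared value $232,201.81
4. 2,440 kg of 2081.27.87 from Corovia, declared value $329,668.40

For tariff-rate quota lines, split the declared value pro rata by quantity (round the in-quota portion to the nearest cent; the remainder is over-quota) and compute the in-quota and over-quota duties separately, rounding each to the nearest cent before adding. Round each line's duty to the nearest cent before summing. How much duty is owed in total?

$144,186.45

Line 1 (1619.21.96, Oristan, 1,550 m², $385,082.00):
Base rate for 1619.21.96 is 24.5%.
Duty = $385,082.00 × 24.5% = $94,345.09.
Line 2 (3299.50.52, Oristan, 3,965 liters, $405,579.85):
Code 3299.50.52 is under a tariff-rate quota (threshold 3,104 liters). In-quota: 3,104 liters at 1.5%; over-quota: 861 liters at 9%.
Pro-rata value split: in-quota = $405,579.85 × 3,104/3,965 = $317,508.16; over-quota = $405,579.85 − $317,508.16 = $88,071.69.
In-quota duty = $317,508.16 × 1.5% = $4,762.62. Over-quota duty = $88,071.69 × 9% = $7,926.45.
Line duty = $4,762.62 + $7,926.45 = $12,689.07.
Line 3 (0195.26.73, Velius, 2,839 pairs, $232,201.81):
Base rate for 0195.26.73 is 16%.
The additional-duty order on 0195.26.73 targets Oristan, not Velius; it does not apply.
Duty = $232,201.81 × 16% = $37,152.29.
Line 4 (2081.27.87, Corovia, 2,440 kg, $329,668.40):
Base rate for 2081.27.87 is $7.63/kg.
Origin Corovia qualifies under the Casania–Corovia agreement and 2081.27.87 is covered: preferential rate Free applies instead.
The additional-duty order on 2081.27.87 targets Oristan, not Corovia; it does not apply.
Duty = $329,668.40 × 0% = $0.00.
Total = $94,345.09 + $12,689.07 + $37,152.29 + $0.00 = $144,186.45.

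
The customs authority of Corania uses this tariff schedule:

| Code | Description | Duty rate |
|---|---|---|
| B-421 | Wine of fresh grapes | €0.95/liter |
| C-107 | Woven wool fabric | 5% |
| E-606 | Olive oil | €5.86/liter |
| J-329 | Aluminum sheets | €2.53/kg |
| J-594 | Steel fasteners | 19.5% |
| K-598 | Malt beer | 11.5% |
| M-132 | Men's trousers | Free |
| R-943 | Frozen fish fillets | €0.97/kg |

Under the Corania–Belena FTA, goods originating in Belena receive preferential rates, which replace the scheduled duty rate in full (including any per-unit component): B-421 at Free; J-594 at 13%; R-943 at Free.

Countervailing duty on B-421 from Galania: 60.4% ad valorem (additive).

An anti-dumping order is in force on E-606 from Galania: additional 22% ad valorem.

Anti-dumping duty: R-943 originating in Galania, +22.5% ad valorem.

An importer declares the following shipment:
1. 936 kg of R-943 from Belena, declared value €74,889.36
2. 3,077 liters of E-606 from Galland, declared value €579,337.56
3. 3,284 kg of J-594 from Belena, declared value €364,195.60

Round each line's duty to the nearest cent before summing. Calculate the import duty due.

€65,376.65

Line 1 (R-943, Belena, 936 kg, €74,889.36):
Base rate for R-943 is €0.97/kg.
Origin Belena qualifies under the Corania–Belena agreement and R-943 is covered: preferential rate Free applies instead.
The additional-duty order on R-943 targets Galania, not Belena; it does not apply.
Duty = €74,889.36 × 0% = €0.00.
Line 2 (E-606, Galland, 3,077 liters, €579,337.56):
Base rate for E-606 is €5.86/liter.
The additional-duty order on E-606 targets Galania, not Galland; it does not apply.
Duty = 3,077 × €5.86 = €18,031.22.
Line 3 (J-594, Belena, 3,284 kg, €364,195.60):
Base rate for J-594 is 19.5%.
Origin Belena qualifies under the Corania–Belena agreement and J-594 is covered: preferential rate 13% applies instead.
Duty = €364,195.60 × 13% = €47,345.43.
Total = €0.00 + €18,031.22 + €47,345.43 = €65,376.65.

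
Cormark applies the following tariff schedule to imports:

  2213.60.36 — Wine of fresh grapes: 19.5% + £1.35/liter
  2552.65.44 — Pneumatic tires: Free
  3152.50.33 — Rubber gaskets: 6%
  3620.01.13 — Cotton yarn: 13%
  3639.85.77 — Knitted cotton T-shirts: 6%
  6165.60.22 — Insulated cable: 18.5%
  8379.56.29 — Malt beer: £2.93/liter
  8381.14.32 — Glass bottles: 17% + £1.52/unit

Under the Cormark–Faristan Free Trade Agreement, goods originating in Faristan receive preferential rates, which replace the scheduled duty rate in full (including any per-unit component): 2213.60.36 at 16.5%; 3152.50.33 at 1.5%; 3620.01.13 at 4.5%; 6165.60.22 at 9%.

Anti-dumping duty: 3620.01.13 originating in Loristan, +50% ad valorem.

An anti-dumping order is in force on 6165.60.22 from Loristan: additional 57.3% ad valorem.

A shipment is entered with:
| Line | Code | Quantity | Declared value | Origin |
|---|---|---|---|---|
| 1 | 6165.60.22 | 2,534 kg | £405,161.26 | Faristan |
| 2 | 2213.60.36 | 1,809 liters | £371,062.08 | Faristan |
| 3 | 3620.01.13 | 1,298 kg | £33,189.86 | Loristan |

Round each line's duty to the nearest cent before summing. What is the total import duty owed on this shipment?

£118,599.36

Line 1 (6165.60.22, Faristan, 2,534 kg, £405,161.26):
Base rate for 6165.60.22 is 18.5%.
Origin Faristan qualifies under the Cormark–Faristan agreement and 6165.60.22 is covered: preferential rate 9% applies instead.
The additional-duty order on 6165.60.22 targets Loristan, not Faristan; it does not apply.
Duty = £405,161.26 × 9% = £36,464.51.
Line 2 (2213.60.36, Faristan, 1,809 liters, £371,062.08):
Base rate for 2213.60.36 is 19.5% + £1.35/liter.
Origin Faristan qualifies under the Cormark–Faristan agreement and 2213.60.36 is covered: preferential rate 16.5% applies instead.
Duty = £371,062.08 × 16.5% = £61,225.24.
Line 3 (3620.01.13, Loristan, 1,298 kg, £33,189.86):
Base rate for 3620.01.13 is 13%.
3620.01.13 has an FTA preferential rate, but origin Loristan is not Faristan; base rate stands.
Additional duty on 3620.01.13 from Loristan: +50%. Applied ad valorem rate: 13% + 50% = 63%.
Duty = £33,189.86 × 63% = £20,909.61.
Total = £36,464.51 + £61,225.24 + £20,909.61 = £118,599.36.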